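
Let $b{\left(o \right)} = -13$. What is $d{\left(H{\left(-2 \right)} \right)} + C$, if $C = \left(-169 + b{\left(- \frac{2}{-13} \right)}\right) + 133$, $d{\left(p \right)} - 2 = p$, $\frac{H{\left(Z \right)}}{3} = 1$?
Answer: $-44$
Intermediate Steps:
$H{\left(Z \right)} = 3$ ($H{\left(Z \right)} = 3 \cdot 1 = 3$)
$d{\left(p \right)} = 2 + p$
$C = -49$ ($C = \left(-169 - 13\right) + 133 = -182 + 133 = -49$)
$d{\left(H{\left(-2 \right)} \right)} + C = \left(2 + 3\right) - 49 = 5 - 49 = -44$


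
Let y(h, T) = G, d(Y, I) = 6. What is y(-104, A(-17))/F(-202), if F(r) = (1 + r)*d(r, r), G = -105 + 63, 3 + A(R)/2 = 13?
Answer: 7/201 ≈ 0.034826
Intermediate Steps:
A(R) = 20 (A(R) = -6 + 2*13 = -6 + 26 = 20)
G = -42
y(h, T) = -42
F(r) = 6 + 6*r (F(r) = (1 + r)*6 = 6 + 6*r)
y(-104, A(-17))/F(-202) = -42/(6 + 6*(-202)) = -42/(6 - 1212) = -42/(-1206) = -42*(-1/1206) = 7/201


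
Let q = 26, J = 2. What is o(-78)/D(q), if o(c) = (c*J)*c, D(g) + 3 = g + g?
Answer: 12168/49 ≈ 248.33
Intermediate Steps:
D(g) = -3 + 2*g (D(g) = -3 + (g + g) = -3 + 2*g)
o(c) = 2*c² (o(c) = (c*2)*c = (2*c)*c = 2*c²)
o(-78)/D(q) = (2*(-78)²)/(-3 + 2*26) = (2*6084)/(-3 + 52) = 12168/49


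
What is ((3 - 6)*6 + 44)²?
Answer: 676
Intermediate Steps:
((3 - 6)*6 + 44)² = (-3*6 + 44)² = (-18 + 44)² = 26² = 676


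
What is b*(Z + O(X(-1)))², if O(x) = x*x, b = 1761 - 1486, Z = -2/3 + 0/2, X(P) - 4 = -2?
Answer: 27500/9 ≈ 3055.6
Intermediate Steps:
X(P) = 2 (X(P) = 4 - 2 = 2)
Z = -⅔ (Z = -2*⅓ + 0*(½) = -⅔ + 0 = -⅔ ≈ -0.66667)
b = 275
O(x) = x²
b*(Z + O(X(-1)))² = 275*(-⅔ + 2²)² = 275*(-⅔ + 4)² = 275*(10/3)² = 275*(100/9) = 27500/9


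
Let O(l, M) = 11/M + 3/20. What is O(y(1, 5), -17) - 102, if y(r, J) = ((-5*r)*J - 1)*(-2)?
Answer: -34849/340 ≈ -102.50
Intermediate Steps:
y(r, J) = 2 + 10*J*r (y(r, J) = (-5*J*r - 1)*(-2) = (-1 - 5*J*r)*(-2) = 2 + 10*J*r)
O(l, M) = 3/20 + 11/M (O(l, M) = 11/M + 3*(1/20) = 11/M + 3/20 = 3/20 + 11/M)
O(y(1, 5), -17) - 102 = (3/20 + 11/(-17)) - 102 = (3/20 + 11*(-1/17)) - 102 = (3/20 - 11/17) - 102 = -169/340 - 102 = -34849/340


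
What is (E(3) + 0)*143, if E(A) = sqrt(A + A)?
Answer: 143*sqrt(6) ≈ 350.28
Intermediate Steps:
E(A) = sqrt(2)*sqrt(A) (E(A) = sqrt(2*A) = sqrt(2)*sqrt(A))
(E(3) + 0)*143 = (sqrt(2)*sqrt(3) + 0)*143 = (sqrt(6) + 0)*143 = sqrt(6)*143 = 143*sqrt(6)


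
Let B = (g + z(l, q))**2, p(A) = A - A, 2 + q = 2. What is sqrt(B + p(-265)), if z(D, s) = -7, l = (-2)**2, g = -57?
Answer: 64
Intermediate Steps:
q = 0 (q = -2 + 2 = 0)
l = 4
p(A) = 0
B = 4096 (B = (-57 - 7)**2 = (-64)**2 = 4096)
sqrt(B + p(-265)) = sqrt(4096 + 0) = sqrt(4096) = 64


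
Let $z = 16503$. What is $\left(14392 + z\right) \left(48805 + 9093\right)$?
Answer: $1788758710$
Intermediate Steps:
$\left(14392 + z\right) \left(48805 + 9093\right) = \left(14392 + 16503\right) \left(48805 + 9093\right) = 30895 \cdot 57898 = 1788758710$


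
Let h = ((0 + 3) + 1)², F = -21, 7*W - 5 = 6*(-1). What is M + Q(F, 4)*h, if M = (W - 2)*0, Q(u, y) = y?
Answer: 64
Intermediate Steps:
W = -⅐ (W = 5/7 + (6*(-1))/7 = 5/7 + (⅐)*(-6) = 5/7 - 6/7 = -⅐ ≈ -0.14286)
M = 0 (M = (-⅐ - 2)*0 = -15/7*0 = 0)
h = 16 (h = (3 + 1)² = 4² = 16)
M + Q(F, 4)*h = 0 + 4*16 = 0 + 64 = 64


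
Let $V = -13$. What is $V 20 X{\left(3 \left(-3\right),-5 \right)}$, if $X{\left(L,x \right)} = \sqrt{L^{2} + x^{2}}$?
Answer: $- 260 \sqrt{106} \approx -2676.9$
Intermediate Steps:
$V 20 X{\left(3 \left(-3\right),-5 \right)} = \left(-13\right) 20 \sqrt{\left(3 \left(-3\right)\right)^{2} + \left(-5\right)^{2}} = - 260 \sqrt{\left(-9\right)^{2} + 25} = - 260 \sqrt{81 + 25} = - 260 \sqrt{106}$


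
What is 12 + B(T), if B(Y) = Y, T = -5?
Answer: 7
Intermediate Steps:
12 + B(T) = 12 - 5 = 7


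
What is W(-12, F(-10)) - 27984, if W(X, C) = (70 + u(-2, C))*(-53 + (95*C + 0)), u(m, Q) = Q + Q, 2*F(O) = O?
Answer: -59664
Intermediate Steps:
F(O) = O/2
u(m, Q) = 2*Q
W(X, C) = (-53 + 95*C)*(70 + 2*C) (W(X, C) = (70 + 2*C)*(-53 + (95*C + 0)) = (70 + 2*C)*(-53 + 95*C) = (-53 + 95*C)*(70 + 2*C))
W(-12, F(-10)) - 27984 = (-3710 + 190*((½)*(-10))² + 6544*((½)*(-10))) - 27984 = (-3710 + 190*(-5)² + 6544*(-5)) - 27984 = (-3710 + 190*25 - 32720) - 27984 = (-3710 + 4750 - 32720) - 27984 = -31680 - 27984 = -59664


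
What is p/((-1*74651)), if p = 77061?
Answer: -77061/74651 ≈ -1.0323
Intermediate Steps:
p/((-1*74651)) = 77061/((-1*74651)) = 77061/(-74651) = 77061*(-1/74651) = -77061/74651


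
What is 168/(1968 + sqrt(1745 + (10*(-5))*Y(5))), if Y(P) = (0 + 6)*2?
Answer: 330624/3871879 - 168*sqrt(1145)/3871879 ≈ 0.083923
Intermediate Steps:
Y(P) = 12 (Y(P) = 6*2 = 12)
168/(1968 + sqrt(1745 + (10*(-5))*Y(5))) = 168/(1968 + sqrt(1745 + (10*(-5))*12)) = 168/(1968 + sqrt(1745 - 50*12)) = 168/(1968 + sqrt(1745 - 600)) = 168/(1968 + sqrt(1145))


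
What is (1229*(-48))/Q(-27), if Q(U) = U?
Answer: 19664/9 ≈ 2184.9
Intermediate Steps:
(1229*(-48))/Q(-27) = (1229*(-48))/(-27) = -58992*(-1/27) = 19664/9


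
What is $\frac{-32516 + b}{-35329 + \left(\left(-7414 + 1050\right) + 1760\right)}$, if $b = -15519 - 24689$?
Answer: $\frac{72724}{39933} \approx 1.8211$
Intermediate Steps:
$b = -40208$ ($b = -15519 - 24689 = -40208$)
$\frac{-32516 + b}{-35329 + \left(\left(-7414 + 1050\right) + 1760\right)} = \frac{-32516 - 40208}{-35329 + \left(\left(-7414 + 1050\right) + 1760\right)} = - \frac{72724}{-35329 + \left(-6364 + 1760\right)} = - \frac{72724}{-35329 - 4604} = - \frac{72724}{-39933} = \left(-72724\right) \left(- \frac{1}{39933}\right) = \frac{72724}{39933}$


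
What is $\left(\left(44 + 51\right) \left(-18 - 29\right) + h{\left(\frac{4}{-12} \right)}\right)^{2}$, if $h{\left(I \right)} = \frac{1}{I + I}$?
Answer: $\frac{79798489}{4} \approx 1.995 \cdot 10^{7}$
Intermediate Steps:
$h{\left(I \right)} = \frac{1}{2 I}$
$\left(\left(44 + 51\right) \left(-18 - 29\right) + h{\left(\frac{4}{-12} \right)}\right)^{2} = \left(\left(44 + 51\right) \left(-18 - 29\right) + \frac{1}{2 \frac{4}{-12}}\right)^{2} = \left(95 \left(-47\right) + \frac{1}{2 \cdot 4 \left(- \frac{1}{12}\right)}\right)^{2} = \left(-4465 + \frac{1}{2 \left(- \frac{1}{3}\right)}\right)^{2} = \left(-4465 + \frac{1}{2} \left(-3\right)\right)^{2} = \left(-4465 - \frac{3}{2}\right)^{2} = \left(- \frac{8933}{2}\right)^{2} = \frac{79798489}{4}$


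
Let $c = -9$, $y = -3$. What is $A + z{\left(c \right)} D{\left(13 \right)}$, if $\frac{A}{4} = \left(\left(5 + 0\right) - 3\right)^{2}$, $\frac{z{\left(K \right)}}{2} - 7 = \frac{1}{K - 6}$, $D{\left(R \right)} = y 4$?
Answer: $- \frac{752}{5} \approx -150.4$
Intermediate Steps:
$D{\left(R \right)} = -12$ ($D{\left(R \right)} = \left(-3\right) 4 = -12$)
$z{\left(K \right)} = 14 + \frac{2}{-6 + K}$ ($z{\left(K \right)} = 14 + \frac{2}{K - 6} = 14 + \frac{2}{-6 + K}$)
$A = 16$ ($A = 4 \left(\left(5 + 0\right) - 3\right)^{2} = 4 \left(5 - 3\right)^{2} = 4 \cdot 2^{2} = 4 \cdot 4 = 16$)
$A + z{\left(c \right)} D{\left(13 \right)} = 16 + \frac{2 \left(-41 + 7 \left(-9\right)\right)}{-6 - 9} \left(-12\right) = 16 + \frac{2 \left(-41 - 63\right)}{-15} \left(-12\right) = 16 + 2 \left(- \frac{1}{15}\right) \left(-104\right) \left(-12\right) = 16 + \frac{208}{15} \left(-12\right) = 16 - \frac{832}{5} = - \frac{752}{5}$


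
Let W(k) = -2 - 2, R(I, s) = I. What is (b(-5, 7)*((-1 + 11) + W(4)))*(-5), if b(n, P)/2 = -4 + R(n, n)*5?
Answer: 1740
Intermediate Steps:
W(k) = -4
b(n, P) = -8 + 10*n (b(n, P) = 2*(-4 + n*5) = 2*(-4 + 5*n) = -8 + 10*n)
(b(-5, 7)*((-1 + 11) + W(4)))*(-5) = ((-8 + 10*(-5))*((-1 + 11) - 4))*(-5) = ((-8 - 50)*(10 - 4))*(-5) = -58*6*(-5) = -348*(-5) = 1740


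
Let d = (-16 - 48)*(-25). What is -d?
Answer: -1600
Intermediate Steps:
d = 1600 (d = -64*(-25) = 1600)
-d = -1*1600 = -1600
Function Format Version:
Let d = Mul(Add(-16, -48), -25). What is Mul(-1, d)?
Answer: -1600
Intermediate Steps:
d = 1600 (d = Mul(-64, -25) = 1600)
Mul(-1, d) = Mul(-1, 1600) = -1600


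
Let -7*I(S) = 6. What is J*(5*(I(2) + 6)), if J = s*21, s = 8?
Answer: 4320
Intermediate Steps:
I(S) = -6/7 (I(S) = -1/7*6 = -6/7)
J = 168 (J = 8*21 = 168)
J*(5*(I(2) + 6)) = 168*(5*(-6/7 + 6)) = 168*(5*(36/7)) = 168*(180/7) = 4320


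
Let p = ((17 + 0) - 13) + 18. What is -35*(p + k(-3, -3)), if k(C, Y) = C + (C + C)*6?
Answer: 595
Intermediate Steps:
k(C, Y) = 13*C (k(C, Y) = C + (2*C)*6 = C + 12*C = 13*C)
p = 22 (p = (17 - 13) + 18 = 4 + 18 = 22)
-35*(p + k(-3, -3)) = -35*(22 + 13*(-3)) = -35*(22 - 39) = -35*(-17) = 595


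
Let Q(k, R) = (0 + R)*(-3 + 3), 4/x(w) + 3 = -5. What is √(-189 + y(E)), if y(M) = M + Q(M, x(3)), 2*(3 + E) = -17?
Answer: I*√802/2 ≈ 14.16*I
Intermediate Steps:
E = -23/2 (E = -3 + (½)*(-17) = -3 - 17/2 = -23/2 ≈ -11.500)
x(w) = -½ (x(w) = 4/(-3 - 5) = 4/(-8) = 4*(-⅛) = -½)
Q(k, R) = 0 (Q(k, R) = R*0 = 0)
y(M) = M (y(M) = M + 0 = M)
√(-189 + y(E)) = √(-189 - 23/2) = √(-401/2) = I*√802/2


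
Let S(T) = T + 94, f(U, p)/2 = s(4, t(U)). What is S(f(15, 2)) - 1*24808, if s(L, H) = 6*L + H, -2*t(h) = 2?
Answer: -24668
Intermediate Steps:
t(h) = -1 (t(h) = -½*2 = -1)
s(L, H) = H + 6*L
f(U, p) = 46 (f(U, p) = 2*(-1 + 6*4) = 2*(-1 + 24) = 2*23 = 46)
S(T) = 94 + T
S(f(15, 2)) - 1*24808 = (94 + 46) - 1*24808 = 140 - 24808 = -24668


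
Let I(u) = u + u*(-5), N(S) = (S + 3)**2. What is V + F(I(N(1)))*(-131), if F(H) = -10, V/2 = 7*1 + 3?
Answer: 1330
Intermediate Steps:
V = 20 (V = 2*(7*1 + 3) = 2*(7 + 3) = 2*10 = 20)
N(S) = (3 + S)**2
I(u) = -4*u (I(u) = u - 5*u = -4*u)
V + F(I(N(1)))*(-131) = 20 - 10*(-131) = 20 + 1310 = 1330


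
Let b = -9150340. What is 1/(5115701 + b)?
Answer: -1/4034639 ≈ -2.4785e-7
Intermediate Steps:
1/(5115701 + b) = 1/(5115701 - 9150340) = 1/(-4034639) = -1/4034639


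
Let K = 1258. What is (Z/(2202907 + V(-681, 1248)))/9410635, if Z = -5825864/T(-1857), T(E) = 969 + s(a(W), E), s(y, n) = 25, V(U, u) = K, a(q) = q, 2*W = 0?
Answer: -2912932/10309068370503175 ≈ -2.8256e-10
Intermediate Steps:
W = 0 (W = (½)*0 = 0)
V(U, u) = 1258
T(E) = 994 (T(E) = 969 + 25 = 994)
Z = -2912932/497 (Z = -5825864/994 = -5825864*1/994 = -2912932/497 ≈ -5861.0)
(Z/(2202907 + V(-681, 1248)))/9410635 = -2912932/(497*(2202907 + 1258))/9410635 = -2912932/497/2204165*(1/9410635) = -2912932/497*1/2204165*(1/9410635) = -2912932/1095470005*1/9410635 = -2912932/10309068370503175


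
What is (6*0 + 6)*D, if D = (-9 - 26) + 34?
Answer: -6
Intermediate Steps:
D = -1 (D = -35 + 34 = -1)
(6*0 + 6)*D = (6*0 + 6)*(-1) = (0 + 6)*(-1) = 6*(-1) = -6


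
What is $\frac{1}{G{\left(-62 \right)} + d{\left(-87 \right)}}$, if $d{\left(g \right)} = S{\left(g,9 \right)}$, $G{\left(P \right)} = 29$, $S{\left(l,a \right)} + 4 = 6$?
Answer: $\frac{1}{31} \approx 0.032258$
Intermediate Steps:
$S{\left(l,a \right)} = 2$ ($S{\left(l,a \right)} = -4 + 6 = 2$)
$d{\left(g \right)} = 2$
$\frac{1}{G{\left(-62 \right)} + d{\left(-87 \right)}} = \frac{1}{29 + 2} = \frac{1}{31}$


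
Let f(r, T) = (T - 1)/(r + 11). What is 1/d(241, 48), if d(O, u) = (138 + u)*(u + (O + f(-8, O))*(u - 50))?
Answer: -1/110484 ≈ -9.0511e-6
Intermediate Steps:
f(r, T) = (-1 + T)/(11 + r)
d(O, u) = (138 + u)*(u + (-50 + u)*(-1/3 + 4*O/3)) (d(O, u) = (138 + u)*(u + (O + (-1 + O)/(11 - 8))*(u - 50)) = (138 + u)*(u + (O + (-1 + O)/3)*(-50 + u)) = (138 + u)*(u + (O + (-1/3 + O/3))*(-50 + u)) = (138 + u)*(u + (-1/3 + 4*O/3)*(-50 + u)) = (138 + u)*(u + (-50 + u)*(-1/3 + 4*O/3)))
1/d(241, 48) = 1/(2300 - 9200*241 + (2/3)*48**2 + (326/3)*48 + (4/3)*241*48**2 + (352/3)*241*48) = 1/(2300 - 2217200 + (2/3)*2304 + 5216 + (4/3)*241*2304 + 1357312) = 1/(2300 - 2217200 + 1536 + 5216 + 740352 + 1357312) = 1/(-110484) = -1/110484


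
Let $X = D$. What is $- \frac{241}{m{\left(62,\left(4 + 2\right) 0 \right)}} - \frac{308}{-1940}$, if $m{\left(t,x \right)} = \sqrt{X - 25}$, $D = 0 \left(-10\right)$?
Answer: $\frac{77}{485} + \frac{241 i}{5} \approx 0.15876 + 48.2 i$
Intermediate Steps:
$D = 0$
$X = 0$
$m{\left(t,x \right)} = 5 i$ ($m{\left(t,x \right)} = \sqrt{0 - 25} = \sqrt{-25} = 5 i$)
$- \frac{241}{m{\left(62,\left(4 + 2\right) 0 \right)}} - \frac{308}{-1940} = - \frac{241}{5 i} - \frac{308}{-1940} = - 241 \left(- \frac{i}{5}\right) - - \frac{77}{485} = \frac{241 i}{5} + \frac{77}{485} = \frac{77}{485} + \frac{241 i}{5}$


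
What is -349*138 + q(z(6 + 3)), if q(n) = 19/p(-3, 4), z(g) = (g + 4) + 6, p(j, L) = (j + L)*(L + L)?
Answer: -385277/8 ≈ -48160.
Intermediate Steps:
p(j, L) = 2*L*(L + j) (p(j, L) = (L + j)*(2*L) = 2*L*(L + j))
z(g) = 10 + g (z(g) = (4 + g) + 6 = 10 + g)
q(n) = 19/8 (q(n) = 19/((2*4*(4 - 3))) = 19/((2*4*1)) = 19/8)
-349*138 + q(z(6 + 3)) = -349*138 + 19/8 = -48162 + 19/8 = -385277/8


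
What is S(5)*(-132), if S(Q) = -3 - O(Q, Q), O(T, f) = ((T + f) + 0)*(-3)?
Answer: -3564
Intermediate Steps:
O(T, f) = -3*T - 3*f (O(T, f) = (T + f)*(-3) = -3*T - 3*f)
S(Q) = -3 + 6*Q (S(Q) = -3 - (-3*Q - 3*Q) = -3 - (-6)*Q = -3 + 6*Q)
S(5)*(-132) = (-3 + 6*5)*(-132) = (-3 + 30)*(-132) = 27*(-132) = -3564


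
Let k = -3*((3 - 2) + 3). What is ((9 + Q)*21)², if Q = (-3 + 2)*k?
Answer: 194481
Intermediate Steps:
k = -12 (k = -3*(1 + 3) = -3*4 = -12)
Q = 12 (Q = (-3 + 2)*(-12) = -1*(-12) = 12)
((9 + Q)*21)² = ((9 + 12)*21)² = (21*21)² = 441² = 194481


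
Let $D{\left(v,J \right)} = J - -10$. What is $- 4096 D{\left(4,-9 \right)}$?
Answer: $-4096$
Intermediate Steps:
$D{\left(v,J \right)} = 10 + J$ ($D{\left(v,J \right)} = J + 10 = 10 + J$)
$- 4096 D{\left(4,-9 \right)} = - 4096 \left(10 - 9\right) = \left(-4096\right) 1 = -4096$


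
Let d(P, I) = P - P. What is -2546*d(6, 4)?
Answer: 0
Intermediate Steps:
d(P, I) = 0
-2546*d(6, 4) = -2546*0 = 0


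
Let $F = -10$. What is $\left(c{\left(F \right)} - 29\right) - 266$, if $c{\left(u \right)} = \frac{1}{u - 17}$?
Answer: $- \frac{7966}{27} \approx -295.04$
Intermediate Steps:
$c{\left(u \right)} = \frac{1}{-17 + u}$
$\left(c{\left(F \right)} - 29\right) - 266 = \left(\frac{1}{-17 - 10} - 29\right) - 266 = \left(\frac{1}{-27} - 29\right) - 266 = \left(- \frac{1}{27} - 29\right) - 266 = - \frac{784}{27} - 266 = - \frac{7966}{27}$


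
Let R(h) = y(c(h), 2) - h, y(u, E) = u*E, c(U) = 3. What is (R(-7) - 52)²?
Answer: 1521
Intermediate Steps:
y(u, E) = E*u
R(h) = 6 - h (R(h) = 2*3 - h = 6 - h)
(R(-7) - 52)² = ((6 - 1*(-7)) - 52)² = ((6 + 7) - 52)² = (13 - 52)² = (-39)² = 1521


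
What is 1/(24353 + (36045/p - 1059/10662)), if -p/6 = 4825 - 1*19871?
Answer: 53473484/1302255795269 ≈ 4.1062e-5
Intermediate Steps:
p = 90276 (p = -6*(4825 - 1*19871) = -6*(4825 - 19871) = -6*(-15046) = 90276)
1/(24353 + (36045/p - 1059/10662)) = 1/(24353 + (36045/90276 - 1059/10662)) = 1/(24353 + (36045*(1/90276) - 1059*1/10662)) = 1/(24353 + (12015/30092 - 353/3554)) = 1/(24353 + 16039417/53473484) = 1/(1302255795269/53473484) = 53473484/1302255795269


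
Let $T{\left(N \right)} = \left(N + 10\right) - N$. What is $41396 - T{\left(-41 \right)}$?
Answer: $41386$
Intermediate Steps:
$T{\left(N \right)} = 10$ ($T{\left(N \right)} = \left(10 + N\right) - N = 10$)
$41396 - T{\left(-41 \right)} = 41396 - 10 = 41386$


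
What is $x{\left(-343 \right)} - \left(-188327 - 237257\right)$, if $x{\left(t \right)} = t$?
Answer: $425241$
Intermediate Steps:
$x{\left(-343 \right)} - \left(-188327 - 237257\right) = -343 - \left(-188327 - 237257\right) = -343 - -425584 = -343 + 425584 = 425241$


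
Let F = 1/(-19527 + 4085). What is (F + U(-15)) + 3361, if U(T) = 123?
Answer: 53799927/15442 ≈ 3484.0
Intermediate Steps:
F = -1/15442 (F = 1/(-15442) = -1/15442 ≈ -6.4758e-5)
(F + U(-15)) + 3361 = (-1/15442 + 123) + 3361 = 1899365/15442 + 3361 = 53799927/15442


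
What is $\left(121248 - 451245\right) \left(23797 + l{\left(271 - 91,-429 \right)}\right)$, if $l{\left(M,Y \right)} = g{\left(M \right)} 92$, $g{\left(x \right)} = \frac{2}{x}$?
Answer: $- \frac{117799139089}{15} \approx -7.8533 \cdot 10^{9}$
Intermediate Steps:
$l{\left(M,Y \right)} = \frac{184}{M}$ ($l{\left(M,Y \right)} = \frac{2}{M} 92 = \frac{184}{M}$)
$\left(121248 - 451245\right) \left(23797 + l{\left(271 - 91,-429 \right)}\right) = \left(121248 - 451245\right) \left(23797 + \frac{184}{271 - 91}\right) = - 329997 \left(23797 + \frac{184}{271 - 91}\right) = - 329997 \left(23797 + \frac{184}{180}\right) = - 329997 \left(23797 + 184 \cdot \frac{1}{180}\right) = - 329997 \left(23797 + \frac{46}{45}\right) = \left(-329997\right) \frac{1070911}{45} = - \frac{117799139089}{15}$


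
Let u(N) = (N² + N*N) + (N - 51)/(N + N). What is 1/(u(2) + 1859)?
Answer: 4/7419 ≈ 0.00053916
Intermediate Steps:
u(N) = 2*N² + (-51 + N)/(2*N) (u(N) = (N² + N²) + (-51 + N)/((2*N)) = 2*N² + (-51 + N)*(1/(2*N)) = 2*N² + (-51 + N)/(2*N))
1/(u(2) + 1859) = 1/((½)*(-51 + 2 + 4*2³)/2 + 1859) = 1/((½)*(½)*(-51 + 2 + 4*8) + 1859) = 1/((½)*(½)*(-51 + 2 + 32) + 1859) = 1/((½)*(½)*(-17) + 1859) = 1/(-17/4 + 1859) = 1/(7419/4) = 4/7419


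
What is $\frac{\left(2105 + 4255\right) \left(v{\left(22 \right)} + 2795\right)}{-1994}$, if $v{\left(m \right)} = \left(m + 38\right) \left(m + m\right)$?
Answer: $- \frac{17283300}{997} \approx -17335.0$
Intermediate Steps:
$v{\left(m \right)} = 2 m \left(38 + m\right)$ ($v{\left(m \right)} = \left(38 + m\right) 2 m = 2 m \left(38 + m\right)$)
$\frac{\left(2105 + 4255\right) \left(v{\left(22 \right)} + 2795\right)}{-1994} = \frac{\left(2105 + 4255\right) \left(2 \cdot 22 \left(38 + 22\right) + 2795\right)}{-1994} = 6360 \left(2 \cdot 22 \cdot 60 + 2795\right) \left(- \frac{1}{1994}\right) = 6360 \left(2640 + 2795\right) \left(- \frac{1}{1994}\right) = 6360 \cdot 5435 \left(- \frac{1}{1994}\right) = 34566600 \left(- \frac{1}{1994}\right) = - \frac{17283300}{997}$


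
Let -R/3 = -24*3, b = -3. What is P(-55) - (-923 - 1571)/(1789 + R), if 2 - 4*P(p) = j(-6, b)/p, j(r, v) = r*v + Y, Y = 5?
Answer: 163069/88220 ≈ 1.8484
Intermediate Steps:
j(r, v) = 5 + r*v (j(r, v) = r*v + 5 = 5 + r*v)
R = 216 (R = -(-72)*3 = -3*(-72) = 216)
P(p) = ½ - 23/(4*p) (P(p) = ½ - (5 - 6*(-3))/(4*p) = ½ - (5 + 18)/(4*p) = ½ - 23/(4*p))
P(-55) - (-923 - 1571)/(1789 + R) = (¼)*(-23 + 2*(-55))/(-55) - (-923 - 1571)/(1789 + 216) = (¼)*(-1/55)*(-23 - 110) - (-2494)/2005 = (¼)*(-1/55)*(-133) - (-2494)/2005 = 133/220 - 1*(-2494/2005) = 133/220 + 2494/2005 = 163069/88220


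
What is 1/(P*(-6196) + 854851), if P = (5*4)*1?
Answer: 1/730931 ≈ 1.3681e-6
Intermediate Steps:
P = 20 (P = 20*1 = 20)
1/(P*(-6196) + 854851) = 1/(20*(-6196) + 854851) = 1/(-123920 + 854851) = 1/730931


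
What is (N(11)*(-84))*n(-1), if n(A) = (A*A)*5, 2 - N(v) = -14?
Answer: -6720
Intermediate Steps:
N(v) = 16 (N(v) = 2 - 1*(-14) = 2 + 14 = 16)
n(A) = 5*A**2 (n(A) = A**2*5 = 5*A**2)
(N(11)*(-84))*n(-1) = (16*(-84))*(5*(-1)**2) = -6720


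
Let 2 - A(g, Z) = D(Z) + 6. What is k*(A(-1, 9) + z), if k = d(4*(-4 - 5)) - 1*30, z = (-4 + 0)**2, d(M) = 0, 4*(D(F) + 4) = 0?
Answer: -480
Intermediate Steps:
D(F) = -4 (D(F) = -4 + (1/4)*0 = -4 + 0 = -4)
z = 16 (z = (-4)**2 = 16)
A(g, Z) = 0 (A(g, Z) = 2 - (-4 + 6) = 2 - 1*2 = 2 - 2 = 0)
k = -30 (k = 0 - 1*30 = 0 - 30 = -30)
k*(A(-1, 9) + z) = -30*(0 + 16) = -30*16 = -480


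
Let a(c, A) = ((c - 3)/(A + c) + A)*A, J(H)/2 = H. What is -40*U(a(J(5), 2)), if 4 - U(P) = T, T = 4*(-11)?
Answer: -1920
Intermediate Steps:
J(H) = 2*H
a(c, A) = A*(A + (-3 + c)/(A + c)) (a(c, A) = ((-3 + c)/(A + c) + A)*A = (A + (-3 + c)/(A + c))*A = A*(A + (-3 + c)/(A + c)))
T = -44
U(P) = 48 (U(P) = 4 - 1*(-44) = 4 + 44 = 48)
-40*U(a(J(5), 2)) = -40*48 = -1920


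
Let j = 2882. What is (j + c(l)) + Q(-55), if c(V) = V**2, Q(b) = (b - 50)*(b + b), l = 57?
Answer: 17681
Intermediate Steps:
Q(b) = 2*b*(-50 + b) (Q(b) = (-50 + b)*(2*b) = 2*b*(-50 + b))
(j + c(l)) + Q(-55) = (2882 + 57**2) + 2*(-55)*(-50 - 55) = (2882 + 3249) + 2*(-55)*(-105) = 6131 + 11550 = 17681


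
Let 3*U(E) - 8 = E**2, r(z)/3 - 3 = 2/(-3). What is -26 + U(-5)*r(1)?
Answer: 51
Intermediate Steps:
r(z) = 7 (r(z) = 9 + 3*(2/(-3)) = 9 + 3*(2*(-1/3)) = 9 + 3*(-2/3) = 9 - 2 = 7)
U(E) = 8/3 + E**2/3
-26 + U(-5)*r(1) = -26 + (8/3 + (1/3)*(-5)**2)*7 = -26 + (8/3 + (1/3)*25)*7 = -26 + (8/3 + 25/3)*7 = -26 + 11*7 = -26 + 77 = 51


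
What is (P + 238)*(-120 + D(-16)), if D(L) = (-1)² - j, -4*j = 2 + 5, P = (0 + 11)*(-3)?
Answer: -96145/4 ≈ -24036.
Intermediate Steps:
P = -33 (P = 11*(-3) = -33)
j = -7/4 (j = -(2 + 5)/4 = -¼*7 = -7/4 ≈ -1.7500)
D(L) = 11/4 (D(L) = (-1)² - 1*(-7/4) = 1 + 7/4 = 11/4)
(P + 238)*(-120 + D(-16)) = (-33 + 238)*(-120 + 11/4) = 205*(-469/4) = -96145/4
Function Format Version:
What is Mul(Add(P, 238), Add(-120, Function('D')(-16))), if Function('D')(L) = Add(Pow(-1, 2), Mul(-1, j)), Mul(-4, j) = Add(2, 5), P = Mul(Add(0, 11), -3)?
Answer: Rational(-96145, 4) ≈ -24036.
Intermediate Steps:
P = -33 (P = Mul(11, -3) = -33)
j = Rational(-7, 4) (j = Mul(Rational(-1, 4), Add(2, 5)) = Mul(Rational(-1, 4), 7) = Rational(-7, 4) ≈ -1.7500)
Function('D')(L) = Rational(11, 4) (Function('D')(L) = Add(Pow(-1, 2), Mul(-1, Rational(-7, 4))) = Add(1, Rational(7, 4)) = Rational(11, 4))
Mul(Add(P, 238), Add(-120, Function('D')(-16))) = Mul(Add(-33, 238), Add(-120, Rational(11, 4))) = Mul(205, Rational(-469, 4)) = Rational(-96145, 4)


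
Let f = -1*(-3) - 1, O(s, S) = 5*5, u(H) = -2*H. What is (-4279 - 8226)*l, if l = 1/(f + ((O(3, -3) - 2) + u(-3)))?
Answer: -12505/31 ≈ -403.39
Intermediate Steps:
O(s, S) = 25
f = 2 (f = 3 - 1 = 2)
l = 1/31 (l = 1/(2 + ((25 - 2) - 2*(-3))) = 1/(2 + (23 + 6)) = 1/(2 + 29) = 1/31 ≈ 0.032258)
(-4279 - 8226)*l = (-4279 - 8226)*(1/31) = -12505*1/31 = -12505/31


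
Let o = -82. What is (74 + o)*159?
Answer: -1272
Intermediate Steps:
(74 + o)*159 = (74 - 82)*159 = -8*159 = -1272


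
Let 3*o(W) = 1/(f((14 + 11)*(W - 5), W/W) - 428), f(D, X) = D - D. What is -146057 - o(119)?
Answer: -187537187/1284 ≈ -1.4606e+5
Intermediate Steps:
f(D, X) = 0
o(W) = -1/1284 (o(W) = 1/(3*(0 - 428)) = (⅓)/(-428) = (⅓)*(-1/428) = -1/1284)
-146057 - o(119) = -146057 - 1*(-1/1284) = -146057 + 1/1284 = -187537187/1284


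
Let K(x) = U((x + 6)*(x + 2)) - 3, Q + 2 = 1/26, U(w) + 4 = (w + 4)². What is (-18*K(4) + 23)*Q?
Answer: 3752529/26 ≈ 1.4433e+5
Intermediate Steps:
U(w) = -4 + (4 + w)² (U(w) = -4 + (w + 4)² = -4 + (4 + w)²)
Q = -51/26 (Q = -2 + 1/26 = -51/26 ≈ -1.9615)
K(x) = -7 + (4 + (2 + x)*(6 + x))² (K(x) = (-4 + (4 + (x + 6)*(x + 2))²) - 3 = (-4 + (4 + (6 + x)*(2 + x))²) - 3 = (-4 + (4 + (2 + x)*(6 + x))²) - 3 = -7 + (4 + (2 + x)*(6 + x))²)
(-18*K(4) + 23)*Q = (-18*(-7 + (16 + 4² + 8*4)²) + 23)*(-51/26) = (-18*(-7 + (16 + 16 + 32)²) + 23)*(-51/26) = (-18*(-7 + 64²) + 23)*(-51/26) = (-18*(-7 + 4096) + 23)*(-51/26) = (-18*4089 + 23)*(-51/26) = (-73602 + 23)*(-51/26) = -73579*(-51/26) = 3752529/26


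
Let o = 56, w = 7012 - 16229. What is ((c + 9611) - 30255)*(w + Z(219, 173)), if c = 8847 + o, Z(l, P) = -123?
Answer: 109660940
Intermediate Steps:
w = -9217
c = 8903 (c = 8847 + 56 = 8903)
((c + 9611) - 30255)*(w + Z(219, 173)) = ((8903 + 9611) - 30255)*(-9217 - 123) = (18514 - 30255)*(-9340) = -11741*(-9340) = 109660940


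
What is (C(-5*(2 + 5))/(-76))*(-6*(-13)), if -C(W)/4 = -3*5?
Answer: -1170/19 ≈ -61.579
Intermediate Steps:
C(W) = 60 (C(W) = -(-12)*5 = -4*(-15) = 60)
(C(-5*(2 + 5))/(-76))*(-6*(-13)) = (60/(-76))*(-6*(-13)) = (60*(-1/76))*78 = -15/19*78 = -1170/19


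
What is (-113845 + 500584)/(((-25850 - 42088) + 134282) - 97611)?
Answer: -386739/31267 ≈ -12.369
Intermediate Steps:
(-113845 + 500584)/(((-25850 - 42088) + 134282) - 97611) = 386739/((-67938 + 134282) - 97611) = 386739/(66344 - 97611) = 386739/(-31267) = 386739*(-1/31267) = -386739/31267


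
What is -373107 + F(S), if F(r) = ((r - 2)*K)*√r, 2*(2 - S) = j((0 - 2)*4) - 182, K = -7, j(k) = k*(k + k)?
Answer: -373107 - 189*√29 ≈ -3.7413e+5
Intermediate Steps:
j(k) = 2*k² (j(k) = k*(2*k) = 2*k²)
S = 29 (S = 2 - (2*((0 - 2)*4)² - 182)/2 = 2 - (2*(-2*4)² - 182)/2 = 2 - (2*(-8)² - 182)/2 = 2 - (2*64 - 182)/2 = 2 - (128 - 182)/2 = 2 - ½*(-54) = 2 + 27 = 29)
F(r) = √r*(14 - 7*r) (F(r) = ((r - 2)*(-7))*√r = ((-2 + r)*(-7))*√r = (14 - 7*r)*√r = √r*(14 - 7*r))
-373107 + F(S) = -373107 + 7*√29*(2 - 1*29) = -373107 + 7*√29*(2 - 29) = -373107 + 7*√29*(-27) = -373107 - 189*√29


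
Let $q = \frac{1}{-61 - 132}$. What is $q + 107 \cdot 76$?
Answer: $\frac{1569475}{193} \approx 8132.0$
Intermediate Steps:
$q = - \frac{1}{193}$ ($q = \frac{1}{-193} = - \frac{1}{193} \approx -0.0051813$)
$q + 107 \cdot 76 = - \frac{1}{193} + 107 \cdot 76 = - \frac{1}{193} + 8132 = \frac{1569475}{193}$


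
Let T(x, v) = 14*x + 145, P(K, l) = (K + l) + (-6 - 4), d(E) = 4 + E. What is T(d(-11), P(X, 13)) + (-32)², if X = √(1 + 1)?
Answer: 1071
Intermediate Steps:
X = √2 ≈ 1.4142
P(K, l) = -10 + K + l (P(K, l) = (K + l) - 10 = -10 + K + l)
T(x, v) = 145 + 14*x
T(d(-11), P(X, 13)) + (-32)² = (145 + 14*(4 - 11)) + (-32)² = (145 + 14*(-7)) + 1024 = (145 - 98) + 1024 = 47 + 1024 = 1071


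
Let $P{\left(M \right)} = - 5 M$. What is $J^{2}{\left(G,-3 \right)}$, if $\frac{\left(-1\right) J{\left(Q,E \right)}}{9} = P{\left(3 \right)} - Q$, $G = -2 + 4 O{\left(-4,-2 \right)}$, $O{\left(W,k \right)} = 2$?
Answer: $35721$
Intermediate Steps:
$G = 6$ ($G = -2 + 4 \cdot 2 = -2 + 8 = 6$)
$J{\left(Q,E \right)} = 135 + 9 Q$ ($J{\left(Q,E \right)} = - 9 \left(\left(-5\right) 3 - Q\right) = - 9 \left(-15 - Q\right) = 135 + 9 Q$)
$J^{2}{\left(G,-3 \right)} = \left(135 + 9 \cdot 6\right)^{2} = \left(135 + 54\right)^{2} = 189^{2} = 35721$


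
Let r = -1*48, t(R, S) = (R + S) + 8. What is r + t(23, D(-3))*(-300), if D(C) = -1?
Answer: -9048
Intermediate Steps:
t(R, S) = 8 + R + S
r = -48
r + t(23, D(-3))*(-300) = -48 + (8 + 23 - 1)*(-300) = -48 + 30*(-300) = -48 - 9000 = -9048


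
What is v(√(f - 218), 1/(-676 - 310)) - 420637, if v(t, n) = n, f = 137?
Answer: -414748083/986 ≈ -4.2064e+5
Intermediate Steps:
v(√(f - 218), 1/(-676 - 310)) - 420637 = 1/(-676 - 310) - 420637 = 1/(-986) - 420637 = -1/986 - 420637 = -414748083/986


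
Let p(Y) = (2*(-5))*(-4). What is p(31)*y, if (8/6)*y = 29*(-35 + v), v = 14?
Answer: -18270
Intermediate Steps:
p(Y) = 40 (p(Y) = -10*(-4) = 40)
y = -1827/4 (y = 3*(29*(-35 + 14))/4 = 3*(29*(-21))/4 = (¾)*(-609) = -1827/4 ≈ -456.75)
p(31)*y = 40*(-1827/4) = -18270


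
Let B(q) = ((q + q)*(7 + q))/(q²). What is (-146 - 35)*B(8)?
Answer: -2715/4 ≈ -678.75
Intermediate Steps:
B(q) = 2*(7 + q)/q (B(q) = ((2*q)*(7 + q))/q² = (2*q*(7 + q))/q² = 2*(7 + q)/q)
(-146 - 35)*B(8) = (-146 - 35)*(2 + 14/8) = -181*(2 + 14*(⅛)) = -181*(2 + 7/4) = -181*15/4 = -2715/4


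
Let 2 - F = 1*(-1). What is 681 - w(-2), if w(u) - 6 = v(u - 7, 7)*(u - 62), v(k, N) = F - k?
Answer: 1443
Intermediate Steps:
F = 3 (F = 2 - (-1) = 2 - 1*(-1) = 2 + 1 = 3)
v(k, N) = 3 - k
w(u) = 6 + (-62 + u)*(10 - u) (w(u) = 6 + (3 - (u - 7))*(u - 62) = 6 + (3 - (-7 + u))*(-62 + u) = 6 + (3 + (7 - u))*(-62 + u) = 6 + (10 - u)*(-62 + u) = 6 + (-62 + u)*(10 - u))
681 - w(-2) = 681 - (-614 - 1*(-2)² + 72*(-2)) = 681 - (-614 - 1*4 - 144) = 681 - (-614 - 4 - 144) = 681 - 1*(-762) = 681 + 762 = 1443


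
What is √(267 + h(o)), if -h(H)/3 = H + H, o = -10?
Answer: √327 ≈ 18.083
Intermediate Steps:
h(H) = -6*H (h(H) = -3*(H + H) = -6*H)
√(267 + h(o)) = √(267 - 6*(-10)) = √(267 + 60) = √327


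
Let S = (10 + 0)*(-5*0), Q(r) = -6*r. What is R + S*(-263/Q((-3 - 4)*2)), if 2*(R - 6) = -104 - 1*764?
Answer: -428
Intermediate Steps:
S = 0 (S = 10*0 = 0)
R = -428 (R = 6 + (-104 - 1*764)/2 = 6 + (-104 - 764)/2 = 6 + (1/2)*(-868) = 6 - 434 = -428)
R + S*(-263/Q((-3 - 4)*2)) = -428 + 0*(-263*(-1/(12*(-3 - 4)))) = -428 + 0*(-263/((-(-42)*2))) = -428 + 0*(-263/((-6*(-14)))) = -428 + 0*(-263/84) = -428 + 0 = -428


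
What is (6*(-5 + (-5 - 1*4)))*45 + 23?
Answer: -3757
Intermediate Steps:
(6*(-5 + (-5 - 1*4)))*45 + 23 = (6*(-5 + (-5 - 4)))*45 + 23 = (6*(-5 - 9))*45 + 23 = (6*(-14))*45 + 23 = -84*45 + 23 = -3780 + 23 = -3757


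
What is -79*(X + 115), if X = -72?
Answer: -3397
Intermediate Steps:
-79*(X + 115) = -79*(-72 + 115) = -79*43 = -3397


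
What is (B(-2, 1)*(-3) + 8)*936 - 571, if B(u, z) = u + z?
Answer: 9725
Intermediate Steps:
(B(-2, 1)*(-3) + 8)*936 - 571 = ((-2 + 1)*(-3) + 8)*936 - 571 = (-1*(-3) + 8)*936 - 571 = (3 + 8)*936 - 571 = 11*936 - 571 = 10296 - 571 = 9725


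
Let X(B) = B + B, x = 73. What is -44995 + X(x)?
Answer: -44849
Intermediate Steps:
X(B) = 2*B
-44995 + X(x) = -44995 + 2*73 = -44995 + 146 = -44849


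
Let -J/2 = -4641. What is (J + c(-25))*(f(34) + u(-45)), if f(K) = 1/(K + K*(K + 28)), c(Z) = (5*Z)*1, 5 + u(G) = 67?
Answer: 1216095385/2142 ≈ 5.6774e+5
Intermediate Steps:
J = 9282 (J = -2*(-4641) = 9282)
u(G) = 62 (u(G) = -5 + 67 = 62)
c(Z) = 5*Z
f(K) = 1/(K + K*(28 + K))
(J + c(-25))*(f(34) + u(-45)) = (9282 + 5*(-25))*(1/(34*(29 + 34)) + 62) = (9282 - 125)*((1/34)/63 + 62) = 9157*((1/34)*(1/63) + 62) = 9157*(1/2142 + 62) = 9157*(132805/2142) = 1216095385/2142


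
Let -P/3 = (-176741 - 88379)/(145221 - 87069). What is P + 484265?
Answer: 1173407235/2423 ≈ 4.8428e+5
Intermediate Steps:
P = 33140/2423 (P = -3*(-176741 - 88379)/(145221 - 87069) = -(-795360)/58152 = -3*(-33140/7269) = 33140/2423 ≈ 13.677)
P + 484265 = 33140/2423 + 484265 = 1173407235/2423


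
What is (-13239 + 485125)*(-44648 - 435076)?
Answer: -226375039464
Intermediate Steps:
(-13239 + 485125)*(-44648 - 435076) = 471886*(-479724) = -226375039464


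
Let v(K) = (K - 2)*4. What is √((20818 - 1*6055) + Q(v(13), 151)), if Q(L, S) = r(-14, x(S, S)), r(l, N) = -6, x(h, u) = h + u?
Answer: √14757 ≈ 121.48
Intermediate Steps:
v(K) = -8 + 4*K (v(K) = (-2 + K)*4 = -8 + 4*K)
Q(L, S) = -6
√((20818 - 1*6055) + Q(v(13), 151)) = √((20818 - 1*6055) - 6) = √((20818 - 6055) - 6) = √(14763 - 6) = √14757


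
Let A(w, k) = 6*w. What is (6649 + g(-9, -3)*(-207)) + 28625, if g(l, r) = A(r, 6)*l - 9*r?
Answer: -3849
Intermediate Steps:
g(l, r) = -9*r + 6*l*r (g(l, r) = (6*r)*l - 9*r = 6*l*r - 9*r = -9*r + 6*l*r)
(6649 + g(-9, -3)*(-207)) + 28625 = (6649 + (3*(-3)*(-3 + 2*(-9)))*(-207)) + 28625 = (6649 + (3*(-3)*(-3 - 18))*(-207)) + 28625 = (6649 + (3*(-3)*(-21))*(-207)) + 28625 = (6649 + 189*(-207)) + 28625 = (6649 - 39123) + 28625 = -32474 + 28625 = -3849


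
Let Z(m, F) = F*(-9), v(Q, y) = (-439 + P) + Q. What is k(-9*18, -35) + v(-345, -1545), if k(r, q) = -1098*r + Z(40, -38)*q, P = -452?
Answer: 164670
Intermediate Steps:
v(Q, y) = -891 + Q (v(Q, y) = (-439 - 452) + Q = -891 + Q)
Z(m, F) = -9*F
k(r, q) = -1098*r + 342*q (k(r, q) = -1098*r + (-9*(-38))*q = -1098*r + 342*q)
k(-9*18, -35) + v(-345, -1545) = (-(-9882)*18 + 342*(-35)) + (-891 - 345) = (-1098*(-162) - 11970) - 1236 = (177876 - 11970) - 1236 = 165906 - 1236 = 164670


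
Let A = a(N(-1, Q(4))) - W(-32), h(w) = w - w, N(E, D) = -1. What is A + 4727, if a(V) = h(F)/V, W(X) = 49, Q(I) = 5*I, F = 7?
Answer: 4678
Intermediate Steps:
h(w) = 0
a(V) = 0 (a(V) = 0/V = 0)
A = -49 (A = 0 - 1*49 = 0 - 49 = -49)
A + 4727 = -49 + 4727 = 4678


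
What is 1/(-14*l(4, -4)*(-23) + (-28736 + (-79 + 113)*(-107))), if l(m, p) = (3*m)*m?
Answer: -1/16918 ≈ -5.9109e-5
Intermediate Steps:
l(m, p) = 3*m²
1/(-14*l(4, -4)*(-23) + (-28736 + (-79 + 113)*(-107))) = 1/(-42*4²*(-23) + (-28736 + (-79 + 113)*(-107))) = 1/(-42*16*(-23) + (-28736 + 34*(-107))) = 1/(-14*48*(-23) + (-28736 - 3638)) = 1/(-672*(-23) - 32374) = 1/(15456 - 32374) = 1/(-16918) = -1/16918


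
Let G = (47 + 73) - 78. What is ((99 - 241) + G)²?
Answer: 10000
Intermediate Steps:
G = 42 (G = 120 - 78 = 42)
((99 - 241) + G)² = ((99 - 241) + 42)² = (-142 + 42)² = (-100)² = 10000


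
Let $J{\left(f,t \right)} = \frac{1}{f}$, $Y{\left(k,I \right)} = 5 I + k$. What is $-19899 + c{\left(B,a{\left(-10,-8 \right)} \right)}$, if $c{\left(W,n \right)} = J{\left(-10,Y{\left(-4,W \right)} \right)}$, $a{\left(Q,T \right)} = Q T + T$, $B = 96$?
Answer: $- \frac{198991}{10} \approx -19899.0$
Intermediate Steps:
$Y{\left(k,I \right)} = k + 5 I$
$a{\left(Q,T \right)} = T + Q T$
$c{\left(W,n \right)} = - \frac{1}{10}$ ($c{\left(W,n \right)} = \frac{1}{-10} = - \frac{1}{10}$)
$-19899 + c{\left(B,a{\left(-10,-8 \right)} \right)} = -19899 - \frac{1}{10} = - \frac{198991}{10}$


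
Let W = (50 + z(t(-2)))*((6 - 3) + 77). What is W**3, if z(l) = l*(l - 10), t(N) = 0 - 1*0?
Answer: 64000000000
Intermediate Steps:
t(N) = 0 (t(N) = 0 + 0 = 0)
z(l) = l*(-10 + l)
W = 4000 (W = (50 + 0*(-10 + 0))*((6 - 3) + 77) = (50 + 0*(-10))*(3 + 77) = (50 + 0)*80 = 50*80 = 4000)
W**3 = 4000**3 = 64000000000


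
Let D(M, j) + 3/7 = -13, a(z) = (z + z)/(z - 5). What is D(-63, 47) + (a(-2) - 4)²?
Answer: -82/49 ≈ -1.6735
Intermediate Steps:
a(z) = 2*z/(-5 + z) (a(z) = (2*z)/(-5 + z) = 2*z/(-5 + z))
D(M, j) = -94/7 (D(M, j) = -3/7 - 13 = -94/7)
D(-63, 47) + (a(-2) - 4)² = -94/7 + (2*(-2)/(-5 - 2) - 4)² = -94/7 + (2*(-2)/(-7) - 4)² = -94/7 + (2*(-2)*(-⅐) - 4)² = -94/7 + (4/7 - 4)² = -94/7 + (-24/7)² = -94/7 + 576/49 = -82/49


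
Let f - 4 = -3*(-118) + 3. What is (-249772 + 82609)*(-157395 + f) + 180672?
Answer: 26250455214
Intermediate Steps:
f = 361 (f = 4 + (-3*(-118) + 3) = 4 + (354 + 3) = 4 + 357 = 361)
(-249772 + 82609)*(-157395 + f) + 180672 = (-249772 + 82609)*(-157395 + 361) + 180672 = -167163*(-157034) + 180672 = 26250274542 + 180672 = 26250455214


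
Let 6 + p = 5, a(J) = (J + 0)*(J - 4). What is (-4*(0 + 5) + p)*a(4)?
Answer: 0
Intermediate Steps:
a(J) = J*(-4 + J)
p = -1 (p = -6 + 5 = -1)
(-4*(0 + 5) + p)*a(4) = (-4*(0 + 5) - 1)*(4*(-4 + 4)) = (-4*5 - 1)*(4*0) = (-20 - 1)*0 = -21*0 = 0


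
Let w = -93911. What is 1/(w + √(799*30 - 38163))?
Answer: -93911/8819290114 - 3*I*√1577/8819290114 ≈ -1.0648e-5 - 1.3508e-8*I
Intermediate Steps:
1/(w + √(799*30 - 38163)) = 1/(-93911 + √(799*30 - 38163)) = 1/(-93911 + √(23970 - 38163)) = 1/(-93911 + √(-14193)) = 1/(-93911 + 3*I*√1577)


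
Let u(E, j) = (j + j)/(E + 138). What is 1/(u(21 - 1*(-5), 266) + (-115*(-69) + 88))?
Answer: 41/329076 ≈ 0.00012459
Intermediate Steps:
u(E, j) = 2*j/(138 + E) (u(E, j) = (2*j)/(138 + E) = 2*j/(138 + E))
1/(u(21 - 1*(-5), 266) + (-115*(-69) + 88)) = 1/(2*266/(138 + (21 - 1*(-5))) + (-115*(-69) + 88)) = 1/(2*266/(138 + (21 + 5)) + (7935 + 88)) = 1/(2*266/(138 + 26) + 8023) = 1/(2*266/164 + 8023) = 1/(2*266*(1/164) + 8023) = 1/(133/41 + 8023) = 1/(329076/41) = 41/329076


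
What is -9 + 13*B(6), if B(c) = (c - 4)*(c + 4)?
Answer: 251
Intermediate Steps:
B(c) = (-4 + c)*(4 + c)
-9 + 13*B(6) = -9 + 13*(-16 + 6²) = -9 + 13*(-16 + 36) = -9 + 13*20 = -9 + 260 = 251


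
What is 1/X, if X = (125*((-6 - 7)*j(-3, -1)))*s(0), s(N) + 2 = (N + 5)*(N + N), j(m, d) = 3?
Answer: 1/9750 ≈ 0.00010256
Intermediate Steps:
s(N) = -2 + 2*N*(5 + N) (s(N) = -2 + (N + 5)*(N + N) = -2 + (5 + N)*(2*N) = -2 + 2*N*(5 + N))
X = 9750 (X = (125*((-6 - 7)*3))*(-2 + 2*0² + 10*0) = (125*(-13*3))*(-2 + 2*0 + 0) = (125*(-39))*(-2 + 0 + 0) = -4875*(-2) = 9750)
1/X = 1/9750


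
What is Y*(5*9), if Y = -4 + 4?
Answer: 0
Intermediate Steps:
Y = 0
Y*(5*9) = 0*(5*9) = 0*45 = 0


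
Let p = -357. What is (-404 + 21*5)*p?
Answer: 106743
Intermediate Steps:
(-404 + 21*5)*p = (-404 + 21*5)*(-357) = (-404 + 105)*(-357) = -299*(-357) = 106743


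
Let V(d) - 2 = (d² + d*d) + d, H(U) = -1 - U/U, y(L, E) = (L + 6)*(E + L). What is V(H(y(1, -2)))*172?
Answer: 1376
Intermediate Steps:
y(L, E) = (6 + L)*(E + L)
H(U) = -2 (H(U) = -1 - 1*1 = -1 - 1 = -2)
V(d) = 2 + d + 2*d² (V(d) = 2 + ((d² + d*d) + d) = 2 + ((d² + d²) + d) = 2 + (2*d² + d) = 2 + (d + 2*d²) = 2 + d + 2*d²)
V(H(y(1, -2)))*172 = (2 - 2 + 2*(-2)²)*172 = (2 - 2 + 2*4)*172 = (2 - 2 + 8)*172 = 8*172 = 1376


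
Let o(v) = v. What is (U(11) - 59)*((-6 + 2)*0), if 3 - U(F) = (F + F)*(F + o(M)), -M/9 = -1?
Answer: 0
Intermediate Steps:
M = 9 (M = -9*(-1) = 9)
U(F) = 3 - 2*F*(9 + F) (U(F) = 3 - (F + F)*(F + 9) = 3 - 2*F*(9 + F))
(U(11) - 59)*((-6 + 2)*0) = ((3 - 18*11 - 2*11²) - 59)*((-6 + 2)*0) = ((3 - 198 - 2*121) - 59)*(-4*0) = ((3 - 198 - 242) - 59)*0 = (-437 - 59)*0 = -496*0 = 0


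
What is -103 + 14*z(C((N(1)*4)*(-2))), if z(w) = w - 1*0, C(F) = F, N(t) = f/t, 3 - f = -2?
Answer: -663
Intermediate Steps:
f = 5 (f = 3 - 1*(-2) = 3 + 2 = 5)
N(t) = 5/t
z(w) = w (z(w) = w + 0 = w)
-103 + 14*z(C((N(1)*4)*(-2))) = -103 + 14*(((5/1)*4)*(-2)) = -103 + 14*(((5*1)*4)*(-2)) = -103 + 14*((5*4)*(-2)) = -103 + 14*(20*(-2)) = -103 + 14*(-40) = -103 - 560 = -663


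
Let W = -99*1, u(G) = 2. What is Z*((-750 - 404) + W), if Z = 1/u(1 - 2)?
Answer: -1253/2 ≈ -626.50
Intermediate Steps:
Z = ½ (Z = 1/2 = ½ ≈ 0.50000)
W = -99
Z*((-750 - 404) + W) = ((-750 - 404) - 99)/2 = (-1154 - 99)/2 = (½)*(-1253) = -1253/2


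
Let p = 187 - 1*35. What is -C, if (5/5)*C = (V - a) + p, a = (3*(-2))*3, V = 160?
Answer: -330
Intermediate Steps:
a = -18 (a = -6*3 = -18)
p = 152 (p = 187 - 35 = 152)
C = 330 (C = (160 - 1*(-18)) + 152 = (160 + 18) + 152 = 178 + 152 = 330)
-C = -1*330 = -330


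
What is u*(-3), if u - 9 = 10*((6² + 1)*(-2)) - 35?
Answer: 2298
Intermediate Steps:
u = -766 (u = 9 + (10*((6² + 1)*(-2)) - 35) = 9 + (10*((36 + 1)*(-2)) - 35) = 9 + (10*(37*(-2)) - 35) = 9 + (10*(-74) - 35) = 9 + (-740 - 35) = 9 - 775 = -766)
u*(-3) = -766*(-3) = 2298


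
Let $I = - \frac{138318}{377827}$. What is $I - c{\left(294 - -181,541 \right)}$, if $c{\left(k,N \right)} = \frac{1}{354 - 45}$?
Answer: $- \frac{43118089}{116748543} \approx -0.36932$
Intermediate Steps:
$c{\left(k,N \right)} = \frac{1}{309}$
$I = - \frac{138318}{377827}$ ($I = \left(-138318\right) \frac{1}{377827} = - \frac{138318}{377827} \approx -0.36609$)
$I - c{\left(294 - -181,541 \right)} = - \frac{138318}{377827} - \frac{1}{309} = - \frac{43118089}{116748543}$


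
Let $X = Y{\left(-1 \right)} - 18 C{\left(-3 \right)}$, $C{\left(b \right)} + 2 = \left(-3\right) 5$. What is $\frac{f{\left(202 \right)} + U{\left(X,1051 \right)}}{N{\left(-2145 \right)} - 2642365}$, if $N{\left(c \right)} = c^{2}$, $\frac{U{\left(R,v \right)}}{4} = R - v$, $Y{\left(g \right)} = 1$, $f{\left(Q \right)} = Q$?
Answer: $- \frac{1387}{979330} \approx -0.0014163$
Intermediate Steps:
$C{\left(b \right)} = -17$ ($C{\left(b \right)} = -2 - 15 = -17$)
$X = 307$ ($X = 1 - -306 = 1 + 306 = 307$)
$U{\left(R,v \right)} = - 4 v + 4 R$ ($U{\left(R,v \right)} = 4 \left(R - v\right) = - 4 v + 4 R$)
$\frac{f{\left(202 \right)} + U{\left(X,1051 \right)}}{N{\left(-2145 \right)} - 2642365} = \frac{202 + \left(\left(-4\right) 1051 + 4 \cdot 307\right)}{\left(-2145\right)^{2} - 2642365} = \frac{202 + \left(-4204 + 1228\right)}{4601025 - 2642365} = \frac{202 - 2976}{1958660} = \left(-2774\right) \frac{1}{1958660} = - \frac{1387}{979330}$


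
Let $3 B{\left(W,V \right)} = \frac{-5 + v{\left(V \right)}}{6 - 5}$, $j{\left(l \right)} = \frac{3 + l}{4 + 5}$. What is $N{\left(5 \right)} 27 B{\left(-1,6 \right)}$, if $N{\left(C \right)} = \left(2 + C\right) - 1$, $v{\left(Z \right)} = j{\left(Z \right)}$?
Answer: $-216$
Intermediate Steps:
$j{\left(l \right)} = \frac{1}{3} + \frac{l}{9}$ ($j{\left(l \right)} = \frac{3 + l}{9} = \left(3 + l\right) \frac{1}{9} = \frac{1}{3} + \frac{l}{9}$)
$v{\left(Z \right)} = \frac{1}{3} + \frac{Z}{9}$
$B{\left(W,V \right)} = - \frac{14}{9} + \frac{V}{27}$ ($B{\left(W,V \right)} = \frac{\left(-5 + \left(\frac{1}{3} + \frac{V}{9}\right)\right) \frac{1}{6 - 5}}{3} = \frac{\left(- \frac{14}{3} + \frac{V}{9}\right) 1^{-1}}{3} = \frac{\left(- \frac{14}{3} + \frac{V}{9}\right) 1}{3} = \frac{- \frac{14}{3} + \frac{V}{9}}{3} = - \frac{14}{9} + \frac{V}{27}$)
$N{\left(C \right)} = 1 + C$
$N{\left(5 \right)} 27 B{\left(-1,6 \right)} = \left(1 + 5\right) 27 \left(- \frac{14}{9} + \frac{1}{27} \cdot 6\right) = 6 \cdot 27 \left(- \frac{14}{9} + \frac{2}{9}\right) = 162 \left(- \frac{4}{3}\right) = -216$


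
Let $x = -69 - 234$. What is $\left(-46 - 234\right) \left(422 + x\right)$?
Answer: $-33320$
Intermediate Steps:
$x = -303$ ($x = -69 - 234 = -303$)
$\left(-46 - 234\right) \left(422 + x\right) = \left(-46 - 234\right) \left(422 - 303\right) = \left(-280\right) 119 = -33320$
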